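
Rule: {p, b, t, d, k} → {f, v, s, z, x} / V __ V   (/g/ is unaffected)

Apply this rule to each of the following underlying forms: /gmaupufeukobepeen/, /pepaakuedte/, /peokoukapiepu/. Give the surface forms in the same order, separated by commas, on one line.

/gmaupufeukobepeen/: /p/ is a stop between vowels /u/ and /u/, so it spirantizes to the fricative [f]. /k/ is a stop between vowels /u/ and /o/, so it spirantizes to the fricative [x]. /b/ is a stop between vowels /o/ and /e/, so it spirantizes to the fricative [v]. /p/ is a stop between vowels /e/ and /e/, so it spirantizes to the fricative [f]. → [gmaufufeuxovefeen].
/pepaakuedte/: /p/ is a stop between vowels /e/ and /a/, so it spirantizes to the fricative [f]. /k/ is a stop between vowels /a/ and /u/, so it spirantizes to the fricative [x]. → [pefaaxuedte].
/peokoukapiepu/: /k/ is a stop between vowels /o/ and /o/, so it spirantizes to the fricative [x]. /k/ is a stop between vowels /u/ and /a/, so it spirantizes to the fricative [x]. /p/ is a stop between vowels /a/ and /i/, so it spirantizes to the fricative [f]. /p/ is a stop between vowels /e/ and /u/, so it spirantizes to the fricative [f]. → [peoxouxafiefu].

gmaufufeuxovefeen, pefaaxuedte, peoxouxafiefu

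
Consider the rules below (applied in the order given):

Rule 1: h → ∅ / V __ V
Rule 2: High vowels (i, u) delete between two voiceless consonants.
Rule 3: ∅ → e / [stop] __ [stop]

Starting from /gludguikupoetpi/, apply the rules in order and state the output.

gludeguikepoetepi

Rule 1 (intervocalic h-deletion): no segment meets the environment; /gludguikupoetpi/ is unchanged.
Rule 2 (high vowel syncope): /u/ is a high vowel flanked by voiceless consonants /k/ and /p/, so it deletes. /gludguikupoetpi/ → gludguikpoetpi.
Rule 3 (stop-cluster e-epenthesis): /d/ and /g/ form a stop–stop cluster, so [e] is inserted between them. /k/ and /p/ form a stop–stop cluster, so [e] is inserted between them. /t/ and /p/ form a stop–stop cluster, so [e] is inserted between them. /gludguikpoetpi/ → gludeguikepoetepi.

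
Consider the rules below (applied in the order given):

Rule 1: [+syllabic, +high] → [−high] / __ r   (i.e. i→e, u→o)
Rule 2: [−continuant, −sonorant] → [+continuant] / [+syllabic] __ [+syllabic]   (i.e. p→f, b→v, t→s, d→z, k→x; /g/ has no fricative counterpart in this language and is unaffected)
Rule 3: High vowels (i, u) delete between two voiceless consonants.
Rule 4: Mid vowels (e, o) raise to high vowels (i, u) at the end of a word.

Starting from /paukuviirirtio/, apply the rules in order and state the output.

pauxuvierertiu

Rule 1 (pre-rhotic lowering): /i/ is a high vowel immediately before /r/, so it lowers to [e]. /i/ is a high vowel immediately before /r/, so it lowers to [e]. /paukuviirirtio/ → paukuvierertio.
Rule 2 (intervocalic spirantization): /k/ is a stop between vowels /u/ and /u/, so it spirantizes to the fricative [x]. /paukuvierertio/ → pauxuvierertio.
Rule 3 (high vowel syncope): no segment meets the environment; /pauxuvierertio/ is unchanged.
Rule 4 (final vowel raising): /o/ is a mid vowel in word-final position, so it raises to [u]. /pauxuvierertio/ → pauxuvierertiu.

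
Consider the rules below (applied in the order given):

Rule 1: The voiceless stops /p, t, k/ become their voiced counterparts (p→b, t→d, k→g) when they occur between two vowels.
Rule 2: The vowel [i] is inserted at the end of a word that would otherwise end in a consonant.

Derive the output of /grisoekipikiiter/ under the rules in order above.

Rule 1 (intervocalic voicing): /k/ is a voiceless stop between vowels /e/ and /i/, so it voices to [g]. /p/ is a voiceless stop between vowels /i/ and /i/, so it voices to [b]. /k/ is a voiceless stop between vowels /i/ and /i/, so it voices to [g]. /t/ is a voiceless stop between vowels /i/ and /e/, so it voices to [d]. /grisoekipikiiter/ → grisoegibigiider.
Rule 2 (final i-epenthesis): the form ends in the consonant /r/, so [i] is inserted word-finally. /grisoegibigiider/ → grisoegibigiideri.

grisoegibigiideri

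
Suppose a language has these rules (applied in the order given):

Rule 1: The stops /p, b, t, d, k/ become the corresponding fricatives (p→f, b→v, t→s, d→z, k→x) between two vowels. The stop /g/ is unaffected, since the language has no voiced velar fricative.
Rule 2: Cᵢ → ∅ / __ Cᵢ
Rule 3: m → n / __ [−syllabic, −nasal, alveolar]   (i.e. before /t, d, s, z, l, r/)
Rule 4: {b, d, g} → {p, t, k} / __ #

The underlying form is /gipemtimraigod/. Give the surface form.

gifentinraigot

Rule 1 (intervocalic spirantization): /p/ is a stop between vowels /i/ and /e/, so it spirantizes to the fricative [f]. /gipemtimraigod/ → gifemtimraigod.
Rule 2 (degemination): no segment meets the environment; /gifemtimraigod/ is unchanged.
Rule 3 (nasal place assimilation): /m/ precedes the alveolar consonant /t/, so it assimilates in place to [n]. /m/ precedes the alveolar consonant /r/, so it assimilates in place to [n]. /gifemtimraigod/ → gifentinraigod.
Rule 4 (final devoicing): /d/ is a voiced stop in word-final position, so it devoices to [t]. /gifentinraigod/ → gifentinraigot.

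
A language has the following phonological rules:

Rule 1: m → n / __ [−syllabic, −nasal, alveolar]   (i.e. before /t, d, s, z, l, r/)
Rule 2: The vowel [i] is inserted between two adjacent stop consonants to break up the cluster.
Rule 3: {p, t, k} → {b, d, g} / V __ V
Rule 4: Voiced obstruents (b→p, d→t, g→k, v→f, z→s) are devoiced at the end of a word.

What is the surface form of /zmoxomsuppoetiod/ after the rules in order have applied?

Rule 1 (nasal place assimilation): /m/ precedes the alveolar consonant /s/, so it assimilates in place to [n]. /zmoxomsuppoetiod/ → zmoxonsuppoetiod.
Rule 2 (stop-cluster i-epenthesis): /p/ and /p/ form a stop–stop cluster, so [i] is inserted between them. /zmoxonsuppoetiod/ → zmoxonsupipoetiod.
Rule 3 (intervocalic voicing): /p/ is a voiceless stop between vowels /u/ and /i/, so it voices to [b]. /p/ is a voiceless stop between vowels /i/ and /o/, so it voices to [b]. /t/ is a voiceless stop between vowels /e/ and /i/, so it voices to [d]. /zmoxonsupipoetiod/ → zmoxonsubiboediod.
Rule 4 (final devoicing): /d/ is a voiced obstruent in word-final position, so it devoices to [t]. /zmoxonsubiboediod/ → zmoxonsubiboediot.

zmoxonsubiboediot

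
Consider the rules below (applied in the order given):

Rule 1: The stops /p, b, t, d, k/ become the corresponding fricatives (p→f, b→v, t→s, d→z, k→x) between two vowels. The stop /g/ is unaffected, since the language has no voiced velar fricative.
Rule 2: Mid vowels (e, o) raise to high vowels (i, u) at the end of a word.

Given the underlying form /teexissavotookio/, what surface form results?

teexissavosooxiu

Rule 1 (intervocalic spirantization): /t/ is a stop between vowels /o/ and /o/, so it spirantizes to the fricative [s]. /k/ is a stop between vowels /o/ and /i/, so it spirantizes to the fricative [x]. /teexissavotookio/ → teexissavosooxio.
Rule 2 (final vowel raising): /o/ is a mid vowel in word-final position, so it raises to [u]. /teexissavosooxio/ → teexissavosooxiu.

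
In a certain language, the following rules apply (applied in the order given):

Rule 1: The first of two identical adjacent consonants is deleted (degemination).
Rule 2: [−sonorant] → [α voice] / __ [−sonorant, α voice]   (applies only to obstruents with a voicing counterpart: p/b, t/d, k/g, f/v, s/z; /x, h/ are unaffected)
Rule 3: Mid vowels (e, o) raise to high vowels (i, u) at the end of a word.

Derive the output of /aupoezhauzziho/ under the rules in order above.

aupoeshauzihu

Rule 1 (degemination): /zz/ is a geminate; the first /z/ deletes. /aupoezhauzziho/ → aupoezhauziho.
Rule 2 (regressive voicing assimilation): /z/ precedes the voiceless obstruent /h/, so it devoices to [s] by assimilation. /aupoezhauziho/ → aupoeshauziho.
Rule 3 (final vowel raising): /o/ is a mid vowel in word-final position, so it raises to [u]. /aupoeshauziho/ → aupoeshauzihu.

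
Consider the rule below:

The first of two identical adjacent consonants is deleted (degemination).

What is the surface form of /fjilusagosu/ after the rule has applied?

fjilusagosu

No segment of /fjilusagosu/ meets the structural description of the rule, so the form surfaces unchanged.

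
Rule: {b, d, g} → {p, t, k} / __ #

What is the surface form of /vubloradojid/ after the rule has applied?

Scanning /vubloradojid/: /b/ at position 3 is not in the conditioning environment; /d/ at position 8 is not in the conditioning environment; /d/ is a voiced stop in word-final position, so it devoices to [t].
Result: [vubloradojit].

vubloradojit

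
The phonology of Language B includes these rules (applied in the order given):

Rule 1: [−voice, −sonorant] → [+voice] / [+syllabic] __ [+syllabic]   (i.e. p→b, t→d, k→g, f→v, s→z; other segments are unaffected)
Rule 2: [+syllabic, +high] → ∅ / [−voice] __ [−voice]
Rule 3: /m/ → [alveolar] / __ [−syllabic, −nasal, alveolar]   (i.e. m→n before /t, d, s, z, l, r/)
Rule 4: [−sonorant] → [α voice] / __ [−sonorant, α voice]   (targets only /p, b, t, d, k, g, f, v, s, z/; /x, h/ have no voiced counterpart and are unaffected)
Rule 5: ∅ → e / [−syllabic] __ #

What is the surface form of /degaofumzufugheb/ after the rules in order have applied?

Rule 1 (intervocalic voicing): /f/ is a voiceless obstruent between vowels /o/ and /u/, so it voices to [v]. /f/ is a voiceless obstruent between vowels /u/ and /u/, so it voices to [v]. /degaofumzufugheb/ → degaovumzuvugheb.
Rule 2 (high vowel syncope): no segment meets the environment; /degaovumzuvugheb/ is unchanged.
Rule 3 (nasal place assimilation): /m/ precedes the alveolar consonant /z/, so it assimilates in place to [n]. /degaovumzuvugheb/ → degaovunzuvugheb.
Rule 4 (regressive voicing assimilation): /g/ precedes the voiceless obstruent /h/, so it devoices to [k] by assimilation. /degaovunzuvugheb/ → degaovunzuvukheb.
Rule 5 (final e-epenthesis): the form ends in the consonant /b/, so [e] is inserted word-finally. /degaovunzuvukheb/ → degaovunzuvukhebe.

degaovunzuvukhebe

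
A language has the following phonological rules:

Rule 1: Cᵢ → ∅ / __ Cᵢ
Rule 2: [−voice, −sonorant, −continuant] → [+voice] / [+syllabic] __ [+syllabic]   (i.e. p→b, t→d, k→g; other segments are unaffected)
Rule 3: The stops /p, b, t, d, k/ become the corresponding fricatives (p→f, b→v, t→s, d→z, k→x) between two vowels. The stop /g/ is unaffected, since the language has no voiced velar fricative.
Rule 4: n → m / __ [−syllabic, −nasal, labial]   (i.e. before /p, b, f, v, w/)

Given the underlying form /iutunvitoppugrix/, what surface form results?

Rule 1 (degemination): /pp/ is a geminate; the first /p/ deletes. /iutunvitoppugrix/ → iutunvitopugrix.
Rule 2 (intervocalic voicing): /t/ is a voiceless stop between vowels /u/ and /u/, so it voices to [d]. /t/ is a voiceless stop between vowels /i/ and /o/, so it voices to [d]. /p/ is a voiceless stop between vowels /o/ and /u/, so it voices to [b]. /iutunvitopugrix/ → iudunvidobugrix.
Rule 3 (intervocalic spirantization): /d/ is a stop between vowels /u/ and /u/, so it spirantizes to the fricative [z]. /d/ is a stop between vowels /i/ and /o/, so it spirantizes to the fricative [z]. /b/ is a stop between vowels /o/ and /u/, so it spirantizes to the fricative [v]. /iudunvidobugrix/ → iuzunvizovugrix.
Rule 4 (nasal place assimilation): /n/ precedes the labial consonant /v/, so it assimilates in place to [m]. /iuzunvizovugrix/ → iuzumvizovugrix.

iuzumvizovugrix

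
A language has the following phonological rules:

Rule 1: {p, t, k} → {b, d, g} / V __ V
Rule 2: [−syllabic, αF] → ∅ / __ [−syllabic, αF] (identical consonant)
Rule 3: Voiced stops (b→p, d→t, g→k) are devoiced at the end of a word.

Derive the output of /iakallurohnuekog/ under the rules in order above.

Rule 1 (intervocalic voicing): /k/ is a voiceless stop between vowels /a/ and /a/, so it voices to [g]. /k/ is a voiceless stop between vowels /e/ and /o/, so it voices to [g]. /iakallurohnuekog/ → iagallurohnuegog.
Rule 2 (degemination): /ll/ is a geminate; the first /l/ deletes. /iagallurohnuegog/ → iagalurohnuegog.
Rule 3 (final devoicing): /g/ is a voiced stop in word-final position, so it devoices to [k]. /iagalurohnuegog/ → iagalurohnuegok.

iagalurohnuegok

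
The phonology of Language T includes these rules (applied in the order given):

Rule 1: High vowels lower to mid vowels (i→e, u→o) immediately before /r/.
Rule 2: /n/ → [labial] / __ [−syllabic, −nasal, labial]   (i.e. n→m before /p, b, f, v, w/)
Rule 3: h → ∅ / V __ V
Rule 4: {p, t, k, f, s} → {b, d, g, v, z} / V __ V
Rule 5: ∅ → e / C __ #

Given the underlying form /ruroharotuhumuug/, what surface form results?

roroaroduumuuge

Rule 1 (pre-rhotic lowering): /u/ is a high vowel immediately before /r/, so it lowers to [o]. /ruroharotuhumuug/ → roroharotuhumuug.
Rule 2 (nasal place assimilation): no segment meets the environment; /roroharotuhumuug/ is unchanged.
Rule 3 (intervocalic h-deletion): /h/ occurs between vowels /o/ and /a/, so it deletes. /h/ occurs between vowels /u/ and /u/, so it deletes. /roroharotuhumuug/ → roroarotuumuug.
Rule 4 (intervocalic voicing): /t/ is a voiceless obstruent between vowels /o/ and /u/, so it voices to [d]. /roroarotuumuug/ → roroaroduumuug.
Rule 5 (final e-epenthesis): the form ends in the consonant /g/, so [e] is inserted word-finally. /roroaroduumuug/ → roroaroduumuuge.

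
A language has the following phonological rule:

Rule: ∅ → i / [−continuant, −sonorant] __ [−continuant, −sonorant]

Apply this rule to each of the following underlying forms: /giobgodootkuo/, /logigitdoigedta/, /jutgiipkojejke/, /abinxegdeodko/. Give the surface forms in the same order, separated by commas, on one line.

giobigodootikuo, logigitidoigedita, jutigiipikojejke, abinxegideodiko

/giobgodootkuo/: /b/ and /g/ form a stop–stop cluster, so [i] is inserted between them. /t/ and /k/ form a stop–stop cluster, so [i] is inserted between them. → [giobigodootikuo].
/logigitdoigedta/: /t/ and /d/ form a stop–stop cluster, so [i] is inserted between them. /d/ and /t/ form a stop–stop cluster, so [i] is inserted between them. → [logigitidoigedita].
/jutgiipkojejke/: /t/ and /g/ form a stop–stop cluster, so [i] is inserted between them. /p/ and /k/ form a stop–stop cluster, so [i] is inserted between them. → [jutigiipikojejke].
/abinxegdeodko/: /g/ and /d/ form a stop–stop cluster, so [i] is inserted between them. /d/ and /k/ form a stop–stop cluster, so [i] is inserted between them. → [abinxegideodiko].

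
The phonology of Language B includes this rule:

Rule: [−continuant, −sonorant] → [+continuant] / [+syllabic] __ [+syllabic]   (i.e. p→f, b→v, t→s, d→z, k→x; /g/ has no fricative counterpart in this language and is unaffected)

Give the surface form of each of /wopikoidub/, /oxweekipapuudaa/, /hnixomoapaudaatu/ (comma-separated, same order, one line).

/wopikoidub/: /p/ is a stop between vowels /o/ and /i/, so it spirantizes to the fricative [f]. /k/ is a stop between vowels /i/ and /o/, so it spirantizes to the fricative [x]. /d/ is a stop between vowels /i/ and /u/, so it spirantizes to the fricative [z]. → [wofixoizub].
/oxweekipapuudaa/: /k/ is a stop between vowels /e/ and /i/, so it spirantizes to the fricative [x]. /p/ is a stop between vowels /i/ and /a/, so it spirantizes to the fricative [f]. /p/ is a stop between vowels /a/ and /u/, so it spirantizes to the fricative [f]. /d/ is a stop between vowels /u/ and /a/, so it spirantizes to the fricative [z]. → [oxweexifafuuzaa].
/hnixomoapaudaatu/: /p/ is a stop between vowels /a/ and /a/, so it spirantizes to the fricative [f]. /d/ is a stop between vowels /u/ and /a/, so it spirantizes to the fricative [z]. /t/ is a stop between vowels /a/ and /u/, so it spirantizes to the fricative [s]. → [hnixomoafauzaasu].

wofixoizub, oxweexifafuuzaa, hnixomoafauzaasu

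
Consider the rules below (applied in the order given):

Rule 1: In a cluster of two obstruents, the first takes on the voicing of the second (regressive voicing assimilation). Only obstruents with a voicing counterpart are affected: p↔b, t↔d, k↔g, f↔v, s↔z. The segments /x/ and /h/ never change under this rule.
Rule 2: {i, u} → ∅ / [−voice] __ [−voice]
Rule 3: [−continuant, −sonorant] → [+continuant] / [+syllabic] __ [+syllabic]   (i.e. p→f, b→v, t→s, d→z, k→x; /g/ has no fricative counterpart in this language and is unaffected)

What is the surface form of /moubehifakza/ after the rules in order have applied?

Rule 1 (regressive voicing assimilation): /k/ precedes the voiced obstruent /z/, so it voices to [g] by assimilation. /moubehifakza/ → moubehifagza.
Rule 2 (high vowel syncope): /i/ is a high vowel flanked by voiceless consonants /h/ and /f/, so it deletes. /moubehifagza/ → moubehfagza.
Rule 3 (intervocalic spirantization): /b/ is a stop between vowels /u/ and /e/, so it spirantizes to the fricative [v]. /moubehfagza/ → mouvehfagza.

mouvehfagza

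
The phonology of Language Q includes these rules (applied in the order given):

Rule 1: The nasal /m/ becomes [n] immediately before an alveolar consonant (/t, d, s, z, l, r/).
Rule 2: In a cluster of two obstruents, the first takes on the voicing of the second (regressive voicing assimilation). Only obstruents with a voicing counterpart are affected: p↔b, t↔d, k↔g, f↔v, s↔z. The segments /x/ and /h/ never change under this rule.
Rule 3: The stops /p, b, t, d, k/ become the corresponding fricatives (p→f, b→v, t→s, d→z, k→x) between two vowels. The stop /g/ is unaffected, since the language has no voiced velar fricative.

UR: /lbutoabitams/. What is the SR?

Rule 1 (nasal place assimilation): /m/ precedes the alveolar consonant /s/, so it assimilates in place to [n]. /lbutoabitams/ → lbutoabitans.
Rule 2 (regressive voicing assimilation): no segment meets the environment; /lbutoabitans/ is unchanged.
Rule 3 (intervocalic spirantization): /t/ is a stop between vowels /u/ and /o/, so it spirantizes to the fricative [s]. /b/ is a stop between vowels /a/ and /i/, so it spirantizes to the fricative [v]. /t/ is a stop between vowels /i/ and /a/, so it spirantizes to the fricative [s]. /lbutoabitans/ → lbusoavisans.

lbusoavisans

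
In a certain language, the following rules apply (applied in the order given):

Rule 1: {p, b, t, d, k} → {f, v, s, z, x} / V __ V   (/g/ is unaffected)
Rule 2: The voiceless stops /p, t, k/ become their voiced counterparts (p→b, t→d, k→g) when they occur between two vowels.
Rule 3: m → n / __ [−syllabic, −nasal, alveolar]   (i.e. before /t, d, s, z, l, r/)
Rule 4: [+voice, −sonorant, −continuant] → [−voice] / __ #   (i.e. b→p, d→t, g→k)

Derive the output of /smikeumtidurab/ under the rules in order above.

smixeuntizurap

Rule 1 (intervocalic spirantization): /k/ is a stop between vowels /i/ and /e/, so it spirantizes to the fricative [x]. /d/ is a stop between vowels /i/ and /u/, so it spirantizes to the fricative [z]. /smikeumtidurab/ → smixeumtizurab.
Rule 2 (intervocalic voicing): no segment meets the environment; /smixeumtizurab/ is unchanged.
Rule 3 (nasal place assimilation): /m/ precedes the alveolar consonant /t/, so it assimilates in place to [n]. /smixeumtizurab/ → smixeuntizurab.
Rule 4 (final devoicing): /b/ is a voiced stop in word-final position, so it devoices to [p]. /smixeuntizurab/ → smixeuntizurap.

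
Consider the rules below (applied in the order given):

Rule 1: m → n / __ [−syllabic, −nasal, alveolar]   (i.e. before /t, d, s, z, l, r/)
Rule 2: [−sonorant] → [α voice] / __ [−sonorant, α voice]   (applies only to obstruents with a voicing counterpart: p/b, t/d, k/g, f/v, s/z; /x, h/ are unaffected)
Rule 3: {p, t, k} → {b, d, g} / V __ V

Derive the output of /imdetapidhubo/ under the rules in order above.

Rule 1 (nasal place assimilation): /m/ precedes the alveolar consonant /d/, so it assimilates in place to [n]. /imdetapidhubo/ → indetapidhubo.
Rule 2 (regressive voicing assimilation): /d/ precedes the voiceless obstruent /h/, so it devoices to [t] by assimilation. /indetapidhubo/ → indetapithubo.
Rule 3 (intervocalic voicing): /t/ is a voiceless stop between vowels /e/ and /a/, so it voices to [d]. /p/ is a voiceless stop between vowels /a/ and /i/, so it voices to [b]. /indetapithubo/ → indedabithubo.

indedabithubo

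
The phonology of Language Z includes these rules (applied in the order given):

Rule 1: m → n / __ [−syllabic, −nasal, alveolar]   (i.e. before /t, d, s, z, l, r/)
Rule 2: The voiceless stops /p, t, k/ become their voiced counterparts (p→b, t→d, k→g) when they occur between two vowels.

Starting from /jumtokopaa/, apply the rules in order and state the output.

Rule 1 (nasal place assimilation): /m/ precedes the alveolar consonant /t/, so it assimilates in place to [n]. /jumtokopaa/ → juntokopaa.
Rule 2 (intervocalic voicing): /k/ is a voiceless stop between vowels /o/ and /o/, so it voices to [g]. /p/ is a voiceless stop between vowels /o/ and /a/, so it voices to [b]. /juntokopaa/ → juntogobaa.

juntogobaa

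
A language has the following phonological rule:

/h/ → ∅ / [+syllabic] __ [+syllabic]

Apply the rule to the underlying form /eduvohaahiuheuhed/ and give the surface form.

eduvoaaiueued

/h/ occurs between vowels /o/ and /a/, so it deletes.
/h/ occurs between vowels /a/ and /i/, so it deletes.
/h/ occurs between vowels /u/ and /e/, so it deletes.
/h/ occurs between vowels /u/ and /e/, so it deletes.
Surface form: [eduvoaaiueued].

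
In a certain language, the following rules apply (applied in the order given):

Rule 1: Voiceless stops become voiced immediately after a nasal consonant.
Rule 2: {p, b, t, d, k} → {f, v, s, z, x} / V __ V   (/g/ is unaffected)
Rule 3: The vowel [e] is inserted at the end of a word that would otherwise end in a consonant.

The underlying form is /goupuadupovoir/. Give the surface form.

Rule 1 (post-nasal voicing): no segment meets the environment; /goupuadupovoir/ is unchanged.
Rule 2 (intervocalic spirantization): /p/ is a stop between vowels /u/ and /u/, so it spirantizes to the fricative [f]. /d/ is a stop between vowels /a/ and /u/, so it spirantizes to the fricative [z]. /p/ is a stop between vowels /u/ and /o/, so it spirantizes to the fricative [f]. /goupuadupovoir/ → goufuazufovoir.
Rule 3 (final e-epenthesis): the form ends in the consonant /r/, so [e] is inserted word-finally. /goufuazufovoir/ → goufuazufovoire.

goufuazufovoire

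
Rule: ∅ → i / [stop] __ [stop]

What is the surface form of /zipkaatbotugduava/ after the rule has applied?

zipikaatibotugiduava

/p/ and /k/ form a stop–stop cluster, so [i] is inserted between them.
/t/ and /b/ form a stop–stop cluster, so [i] is inserted between them.
/g/ and /d/ form a stop–stop cluster, so [i] is inserted between them.
Surface form: [zipikaatibotugiduava].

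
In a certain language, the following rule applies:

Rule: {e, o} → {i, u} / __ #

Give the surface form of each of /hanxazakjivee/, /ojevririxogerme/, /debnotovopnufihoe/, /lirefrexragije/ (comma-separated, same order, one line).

hanxazakjivei, ojevririxogermi, debnotovopnufihoi, lirefrexragiji

/hanxazakjivee/: /e/ is a mid vowel in word-final position, so it raises to [i]. → [hanxazakjivei].
/ojevririxogerme/: /e/ is a mid vowel in word-final position, so it raises to [i]. → [ojevririxogermi].
/debnotovopnufihoe/: /e/ is a mid vowel in word-final position, so it raises to [i]. → [debnotovopnufihoi].
/lirefrexragije/: /e/ is a mid vowel in word-final position, so it raises to [i]. → [lirefrexragiji].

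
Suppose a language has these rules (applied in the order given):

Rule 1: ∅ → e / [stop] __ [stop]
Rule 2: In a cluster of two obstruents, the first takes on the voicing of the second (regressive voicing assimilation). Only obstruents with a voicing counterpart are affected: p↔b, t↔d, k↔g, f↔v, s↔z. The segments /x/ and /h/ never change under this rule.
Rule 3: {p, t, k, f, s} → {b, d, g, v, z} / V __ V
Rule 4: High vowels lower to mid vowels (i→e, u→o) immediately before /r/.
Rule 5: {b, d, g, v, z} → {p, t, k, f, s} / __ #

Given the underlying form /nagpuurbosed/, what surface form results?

Rule 1 (stop-cluster e-epenthesis): /g/ and /p/ form a stop–stop cluster, so [e] is inserted between them. /nagpuurbosed/ → nagepuurbosed.
Rule 2 (regressive voicing assimilation): no segment meets the environment; /nagepuurbosed/ is unchanged.
Rule 3 (intervocalic voicing): /p/ is a voiceless obstruent between vowels /e/ and /u/, so it voices to [b]. /s/ is a voiceless obstruent between vowels /o/ and /e/, so it voices to [z]. /nagepuurbosed/ → nagebuurbozed.
Rule 4 (pre-rhotic lowering): /u/ is a high vowel immediately before /r/, so it lowers to [o]. /nagebuurbozed/ → nagebuorbozed.
Rule 5 (final devoicing): /d/ is a voiced obstruent in word-final position, so it devoices to [t]. /nagebuorbozed/ → nagebuorbozet.

nagebuorbozet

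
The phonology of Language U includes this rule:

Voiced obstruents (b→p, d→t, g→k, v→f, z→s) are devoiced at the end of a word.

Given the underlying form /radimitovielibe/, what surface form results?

No segment of /radimitovielibe/ meets the structural description of the rule, so the form surfaces unchanged.

radimitovielibe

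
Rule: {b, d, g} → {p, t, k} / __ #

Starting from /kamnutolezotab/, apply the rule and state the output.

kamnutolezotap

/b/ is a voiced stop in word-final position, so it devoices to [p].
Surface form: [kamnutolezotap].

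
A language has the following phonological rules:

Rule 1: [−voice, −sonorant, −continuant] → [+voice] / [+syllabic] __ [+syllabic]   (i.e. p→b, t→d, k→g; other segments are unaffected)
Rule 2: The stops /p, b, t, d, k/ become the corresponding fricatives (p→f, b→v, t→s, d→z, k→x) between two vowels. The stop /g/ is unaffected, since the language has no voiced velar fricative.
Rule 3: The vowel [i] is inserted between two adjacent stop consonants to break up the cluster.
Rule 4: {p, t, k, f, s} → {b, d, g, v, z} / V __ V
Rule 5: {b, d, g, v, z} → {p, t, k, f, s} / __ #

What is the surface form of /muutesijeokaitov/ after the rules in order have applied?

muuzezijeogaizof

Rule 1 (intervocalic voicing): /t/ is a voiceless stop between vowels /u/ and /e/, so it voices to [d]. /k/ is a voiceless stop between vowels /o/ and /a/, so it voices to [g]. /t/ is a voiceless stop between vowels /i/ and /o/, so it voices to [d]. /muutesijeokaitov/ → muudesijeogaidov.
Rule 2 (intervocalic spirantization): /d/ is a stop between vowels /u/ and /e/, so it spirantizes to the fricative [z]. /d/ is a stop between vowels /i/ and /o/, so it spirantizes to the fricative [z]. /muudesijeogaidov/ → muuzesijeogaizov.
Rule 3 (stop-cluster i-epenthesis): no segment meets the environment; /muuzesijeogaizov/ is unchanged.
Rule 4 (intervocalic voicing): /s/ is a voiceless obstruent between vowels /e/ and /i/, so it voices to [z]. /muuzesijeogaizov/ → muuzezijeogaizov.
Rule 5 (final devoicing): /v/ is a voiced obstruent in word-final position, so it devoices to [f]. /muuzezijeogaizov/ → muuzezijeogaizof.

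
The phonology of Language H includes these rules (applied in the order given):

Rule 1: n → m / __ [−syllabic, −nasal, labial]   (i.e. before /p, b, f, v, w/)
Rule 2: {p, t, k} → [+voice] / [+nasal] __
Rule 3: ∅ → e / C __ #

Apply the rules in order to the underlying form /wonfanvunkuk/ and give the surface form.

womfamvunguke

Rule 1 (nasal place assimilation): /n/ precedes the labial consonant /f/, so it assimilates in place to [m]. /n/ precedes the labial consonant /v/, so it assimilates in place to [m]. /wonfanvunkuk/ → womfamvunkuk.
Rule 2 (post-nasal voicing): /k/ is a voiceless stop immediately after the nasal /n/, so it voices to [g]. /womfamvunkuk/ → womfamvunguk.
Rule 3 (final e-epenthesis): the form ends in the consonant /k/, so [e] is inserted word-finally. /womfamvunguk/ → womfamvunguke.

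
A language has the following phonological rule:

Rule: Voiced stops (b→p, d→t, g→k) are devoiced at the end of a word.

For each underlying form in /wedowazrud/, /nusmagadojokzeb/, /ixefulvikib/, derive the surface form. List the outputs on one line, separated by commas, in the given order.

wedowazrut, nusmagadojokzep, ixefulvikip

/wedowazrud/: /d/ is a voiced stop in word-final position, so it devoices to [t]. → [wedowazrut].
/nusmagadojokzeb/: /b/ is a voiced stop in word-final position, so it devoices to [p]. → [nusmagadojokzep].
/ixefulvikib/: /b/ is a voiced stop in word-final position, so it devoices to [p]. → [ixefulvikip].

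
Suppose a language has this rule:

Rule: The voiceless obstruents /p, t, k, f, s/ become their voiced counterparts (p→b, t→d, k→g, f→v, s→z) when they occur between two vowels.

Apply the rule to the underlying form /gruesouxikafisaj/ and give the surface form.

gruezouxigavizaj

/s/ is a voiceless obstruent between vowels /e/ and /o/, so it voices to [z].
/k/ is a voiceless obstruent between vowels /i/ and /a/, so it voices to [g].
/f/ is a voiceless obstruent between vowels /a/ and /i/, so it voices to [v].
/s/ is a voiceless obstruent between vowels /i/ and /a/, so it voices to [z].
Surface form: [gruezouxigavizaj].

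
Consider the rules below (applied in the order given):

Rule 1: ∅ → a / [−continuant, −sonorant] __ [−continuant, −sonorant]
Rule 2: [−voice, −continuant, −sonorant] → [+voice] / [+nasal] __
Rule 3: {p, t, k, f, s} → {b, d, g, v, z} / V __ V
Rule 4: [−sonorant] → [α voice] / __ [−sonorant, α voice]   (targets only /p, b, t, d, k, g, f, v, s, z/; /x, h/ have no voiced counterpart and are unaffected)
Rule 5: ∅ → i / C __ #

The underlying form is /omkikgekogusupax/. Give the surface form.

omgigagegoguzubaxi

Rule 1 (stop-cluster a-epenthesis): /k/ and /g/ form a stop–stop cluster, so [a] is inserted between them. /omkikgekogusupax/ → omkikagekogusupax.
Rule 2 (post-nasal voicing): /k/ is a voiceless stop immediately after the nasal /m/, so it voices to [g]. /omkikagekogusupax/ → omgikagekogusupax.
Rule 3 (intervocalic voicing): /k/ is a voiceless obstruent between vowels /i/ and /a/, so it voices to [g]. /k/ is a voiceless obstruent between vowels /e/ and /o/, so it voices to [g]. /s/ is a voiceless obstruent between vowels /u/ and /u/, so it voices to [z]. /p/ is a voiceless obstruent between vowels /u/ and /a/, so it voices to [b]. /omgikagekogusupax/ → omgigagegoguzubax.
Rule 4 (regressive voicing assimilation): no segment meets the environment; /omgigagegoguzubax/ is unchanged.
Rule 5 (final i-epenthesis): the form ends in the consonant /x/, so [i] is inserted word-finally. /omgigagegoguzubax/ → omgigagegoguzubaxi.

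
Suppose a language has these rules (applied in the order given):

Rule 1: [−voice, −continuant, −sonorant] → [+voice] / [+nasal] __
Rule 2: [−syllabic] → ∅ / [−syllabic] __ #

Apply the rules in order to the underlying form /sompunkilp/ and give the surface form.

sombungil

Rule 1 (post-nasal voicing): /p/ is a voiceless stop immediately after the nasal /m/, so it voices to [b]. /k/ is a voiceless stop immediately after the nasal /n/, so it voices to [g]. /sompunkilp/ → sombungilp.
Rule 2 (final cluster simplification): /p/ is the second consonant of a word-final cluster /lp/, so it deletes. /sombungilp/ → sombungil.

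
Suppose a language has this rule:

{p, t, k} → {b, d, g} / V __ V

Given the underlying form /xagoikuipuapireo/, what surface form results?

xagoiguibuabireo

/k/ is a voiceless stop between vowels /i/ and /u/, so it voices to [g].
/p/ is a voiceless stop between vowels /i/ and /u/, so it voices to [b].
/p/ is a voiceless stop between vowels /a/ and /i/, so it voices to [b].
Surface form: [xagoiguibuabireo].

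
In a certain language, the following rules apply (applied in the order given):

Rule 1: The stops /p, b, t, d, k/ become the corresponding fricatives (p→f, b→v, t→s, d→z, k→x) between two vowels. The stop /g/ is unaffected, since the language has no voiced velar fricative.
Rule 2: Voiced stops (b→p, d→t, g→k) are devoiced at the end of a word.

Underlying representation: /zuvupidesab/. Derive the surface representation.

Rule 1 (intervocalic spirantization): /p/ is a stop between vowels /u/ and /i/, so it spirantizes to the fricative [f]. /d/ is a stop between vowels /i/ and /e/, so it spirantizes to the fricative [z]. /zuvupidesab/ → zuvufizesab.
Rule 2 (final devoicing): /b/ is a voiced stop in word-final position, so it devoices to [p]. /zuvufizesab/ → zuvufizesap.

zuvufizesap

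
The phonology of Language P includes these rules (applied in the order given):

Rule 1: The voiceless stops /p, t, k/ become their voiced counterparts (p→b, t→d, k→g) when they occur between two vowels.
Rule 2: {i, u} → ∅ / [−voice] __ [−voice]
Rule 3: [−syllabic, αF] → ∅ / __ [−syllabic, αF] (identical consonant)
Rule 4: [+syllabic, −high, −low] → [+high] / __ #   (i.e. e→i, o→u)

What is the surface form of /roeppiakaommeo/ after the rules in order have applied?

roepiagaomeu

Rule 1 (intervocalic voicing): /k/ is a voiceless stop between vowels /a/ and /a/, so it voices to [g]. /roeppiakaommeo/ → roeppiagaommeo.
Rule 2 (high vowel syncope): no segment meets the environment; /roeppiagaommeo/ is unchanged.
Rule 3 (degemination): /pp/ is a geminate; the first /p/ deletes. /mm/ is a geminate; the first /m/ deletes. /roeppiagaommeo/ → roepiagaomeo.
Rule 4 (final vowel raising): /o/ is a mid vowel in word-final position, so it raises to [u]. /roepiagaomeo/ → roepiagaomeu.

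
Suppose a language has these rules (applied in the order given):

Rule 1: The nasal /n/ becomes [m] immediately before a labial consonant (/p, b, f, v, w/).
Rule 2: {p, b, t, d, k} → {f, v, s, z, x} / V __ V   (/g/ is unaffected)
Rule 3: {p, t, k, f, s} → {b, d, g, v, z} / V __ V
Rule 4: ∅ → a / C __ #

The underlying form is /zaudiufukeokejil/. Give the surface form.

zauziuvuxeoxejila

Rule 1 (nasal place assimilation): no segment meets the environment; /zaudiufukeokejil/ is unchanged.
Rule 2 (intervocalic spirantization): /d/ is a stop between vowels /u/ and /i/, so it spirantizes to the fricative [z]. /k/ is a stop between vowels /u/ and /e/, so it spirantizes to the fricative [x]. /k/ is a stop between vowels /o/ and /e/, so it spirantizes to the fricative [x]. /zaudiufukeokejil/ → zauziufuxeoxejil.
Rule 3 (intervocalic voicing): /f/ is a voiceless obstruent between vowels /u/ and /u/, so it voices to [v]. /zauziufuxeoxejil/ → zauziuvuxeoxejil.
Rule 4 (final a-epenthesis): the form ends in the consonant /l/, so [a] is inserted word-finally. /zauziuvuxeoxejil/ → zauziuvuxeoxejila.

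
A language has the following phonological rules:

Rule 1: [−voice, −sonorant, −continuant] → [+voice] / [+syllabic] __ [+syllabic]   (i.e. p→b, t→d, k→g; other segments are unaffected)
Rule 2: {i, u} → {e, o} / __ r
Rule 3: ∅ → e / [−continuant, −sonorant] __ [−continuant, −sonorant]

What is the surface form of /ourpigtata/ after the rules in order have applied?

oorpigetada

Rule 1 (intervocalic voicing): /t/ is a voiceless stop between vowels /a/ and /a/, so it voices to [d]. /ourpigtata/ → ourpigtada.
Rule 2 (pre-rhotic lowering): /u/ is a high vowel immediately before /r/, so it lowers to [o]. /ourpigtada/ → oorpigtada.
Rule 3 (stop-cluster e-epenthesis): /g/ and /t/ form a stop–stop cluster, so [e] is inserted between them. /oorpigtada/ → oorpigetada.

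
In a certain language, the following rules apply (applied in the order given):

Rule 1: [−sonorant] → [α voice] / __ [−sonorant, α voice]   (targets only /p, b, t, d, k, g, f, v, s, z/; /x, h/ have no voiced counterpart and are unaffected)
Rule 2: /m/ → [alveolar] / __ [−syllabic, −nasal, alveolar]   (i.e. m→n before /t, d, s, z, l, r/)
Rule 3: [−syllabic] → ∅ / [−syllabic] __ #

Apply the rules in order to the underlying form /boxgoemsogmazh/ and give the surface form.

Rule 1 (regressive voicing assimilation): /z/ precedes the voiceless obstruent /h/, so it devoices to [s] by assimilation. /boxgoemsogmazh/ → boxgoemsogmash.
Rule 2 (nasal place assimilation): /m/ precedes the alveolar consonant /s/, so it assimilates in place to [n]. /boxgoemsogmash/ → boxgoensogmash.
Rule 3 (final cluster simplification): /h/ is the second consonant of a word-final cluster /sh/, so it deletes. /boxgoensogmash/ → boxgoensogmas.

boxgoensogmas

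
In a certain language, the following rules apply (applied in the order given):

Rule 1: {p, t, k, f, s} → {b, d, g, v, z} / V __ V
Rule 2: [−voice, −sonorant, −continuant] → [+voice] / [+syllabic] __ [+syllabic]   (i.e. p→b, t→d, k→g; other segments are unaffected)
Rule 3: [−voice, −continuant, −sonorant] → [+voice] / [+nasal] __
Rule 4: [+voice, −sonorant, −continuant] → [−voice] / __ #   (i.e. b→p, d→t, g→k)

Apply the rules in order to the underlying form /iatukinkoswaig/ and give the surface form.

iadugingoswaik

Rule 1 (intervocalic voicing): /t/ is a voiceless obstruent between vowels /a/ and /u/, so it voices to [d]. /k/ is a voiceless obstruent between vowels /u/ and /i/, so it voices to [g]. /iatukinkoswaig/ → iaduginkoswaig.
Rule 2 (intervocalic voicing): no segment meets the environment; /iaduginkoswaig/ is unchanged.
Rule 3 (post-nasal voicing): /k/ is a voiceless stop immediately after the nasal /n/, so it voices to [g]. /iaduginkoswaig/ → iadugingoswaig.
Rule 4 (final devoicing): /g/ is a voiced stop in word-final position, so it devoices to [k]. /iadugingoswaig/ → iadugingoswaik.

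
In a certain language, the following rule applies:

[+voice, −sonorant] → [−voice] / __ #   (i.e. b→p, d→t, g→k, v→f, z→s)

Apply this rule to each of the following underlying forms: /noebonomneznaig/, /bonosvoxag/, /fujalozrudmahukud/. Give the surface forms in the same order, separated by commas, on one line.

noebonomneznaik, bonosvoxak, fujalozrudmahukut

/noebonomneznaig/: /g/ is a voiced obstruent in word-final position, so it devoices to [k]. → [noebonomneznaik].
/bonosvoxag/: /g/ is a voiced obstruent in word-final position, so it devoices to [k]. → [bonosvoxak].
/fujalozrudmahukud/: /d/ is a voiced obstruent in word-final position, so it devoices to [t]. → [fujalozrudmahukut].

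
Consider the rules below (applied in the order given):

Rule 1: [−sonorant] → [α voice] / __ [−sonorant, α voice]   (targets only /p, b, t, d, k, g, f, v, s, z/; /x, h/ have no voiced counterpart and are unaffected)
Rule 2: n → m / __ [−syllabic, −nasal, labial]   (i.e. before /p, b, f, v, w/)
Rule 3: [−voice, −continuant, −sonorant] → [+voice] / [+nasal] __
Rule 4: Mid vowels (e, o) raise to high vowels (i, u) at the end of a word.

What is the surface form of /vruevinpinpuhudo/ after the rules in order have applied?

vruevimbimbuhudu

Rule 1 (regressive voicing assimilation): no segment meets the environment; /vruevinpinpuhudo/ is unchanged.
Rule 2 (nasal place assimilation): /n/ precedes the labial consonant /p/, so it assimilates in place to [m]. /n/ precedes the labial consonant /p/, so it assimilates in place to [m]. /vruevinpinpuhudo/ → vruevimpimpuhudo.
Rule 3 (post-nasal voicing): /p/ is a voiceless stop immediately after the nasal /m/, so it voices to [b]. /p/ is a voiceless stop immediately after the nasal /m/, so it voices to [b]. /vruevimpimpuhudo/ → vruevimbimbuhudo.
Rule 4 (final vowel raising): /o/ is a mid vowel in word-final position, so it raises to [u]. /vruevimbimbuhudo/ → vruevimbimbuhudu.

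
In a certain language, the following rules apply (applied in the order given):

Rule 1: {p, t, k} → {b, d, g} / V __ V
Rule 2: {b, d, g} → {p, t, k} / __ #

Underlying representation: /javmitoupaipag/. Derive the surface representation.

javmidoubaibak

Rule 1 (intervocalic voicing): /t/ is a voiceless stop between vowels /i/ and /o/, so it voices to [d]. /p/ is a voiceless stop between vowels /u/ and /a/, so it voices to [b]. /p/ is a voiceless stop between vowels /i/ and /a/, so it voices to [b]. /javmitoupaipag/ → javmidoubaibag.
Rule 2 (final devoicing): /g/ is a voiced stop in word-final position, so it devoices to [k]. /javmidoubaibag/ → javmidoubaibak.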